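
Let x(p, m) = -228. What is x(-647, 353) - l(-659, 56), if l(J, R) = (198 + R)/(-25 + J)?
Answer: -77849/342 ≈ -227.63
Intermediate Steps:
l(J, R) = (198 + R)/(-25 + J)
x(-647, 353) - l(-659, 56) = -228 - (198 + 56)/(-25 - 659) = -228 - 254/(-684) = -228 - (-1)*254/684 = -228 - 1*(-127/342) = -228 + 127/342 = -77849/342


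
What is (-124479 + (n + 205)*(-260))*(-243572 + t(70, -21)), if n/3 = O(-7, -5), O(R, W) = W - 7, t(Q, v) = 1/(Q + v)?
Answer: 2010085312313/49 ≈ 4.1022e+10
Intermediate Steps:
O(R, W) = -7 + W
n = -36 (n = 3*(-7 - 5) = 3*(-12) = -36)
(-124479 + (n + 205)*(-260))*(-243572 + t(70, -21)) = (-124479 + (-36 + 205)*(-260))*(-243572 + 1/(70 - 21)) = (-124479 + 169*(-260))*(-243572 + 1/49) = (-124479 - 43940)*(-243572 + 1/49) = -168419*(-11935027/49) = 2010085312313/49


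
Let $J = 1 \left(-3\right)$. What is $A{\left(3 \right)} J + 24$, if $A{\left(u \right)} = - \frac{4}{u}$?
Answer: $28$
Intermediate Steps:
$J = -3$
$A{\left(3 \right)} J + 24 = - \frac{4}{3} \left(-3\right) + 24 = \left(-4\right) \frac{1}{3} \left(-3\right) + 24 = \left(- \frac{4}{3}\right) \left(-3\right) + 24 = 4 + 24 = 28$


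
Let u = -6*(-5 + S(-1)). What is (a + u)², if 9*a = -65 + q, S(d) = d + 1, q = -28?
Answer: 3481/9 ≈ 386.78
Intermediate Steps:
S(d) = 1 + d
a = -31/3 (a = (-65 - 28)/9 = (⅑)*(-93) = -31/3 ≈ -10.333)
u = 30 (u = -6*(-5 + (1 - 1)) = -6*(-5 + 0) = -6*(-5) = 30)
(a + u)² = (-31/3 + 30)² = (59/3)² = 3481/9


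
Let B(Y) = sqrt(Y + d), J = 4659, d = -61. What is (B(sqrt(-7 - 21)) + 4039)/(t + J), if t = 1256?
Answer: 577/845 + sqrt(-61 + 2*I*sqrt(7))/5915 ≈ 0.6829 + 0.0013217*I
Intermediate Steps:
B(Y) = sqrt(-61 + Y) (B(Y) = sqrt(Y - 61) = sqrt(-61 + Y))
(B(sqrt(-7 - 21)) + 4039)/(t + J) = (sqrt(-61 + sqrt(-7 - 21)) + 4039)/(1256 + 4659) = (sqrt(-61 + sqrt(-28)) + 4039)/5915 = (sqrt(-61 + 2*I*sqrt(7)) + 4039)*(1/5915) = (4039 + sqrt(-61 + 2*I*sqrt(7)))*(1/5915) = 577/845 + sqrt(-61 + 2*I*sqrt(7))/5915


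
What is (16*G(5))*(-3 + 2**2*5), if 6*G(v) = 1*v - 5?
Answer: 0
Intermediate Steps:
G(v) = -5/6 + v/6 (G(v) = (1*v - 5)/6 = (v - 5)/6 = (-5 + v)/6 = -5/6 + v/6)
(16*G(5))*(-3 + 2**2*5) = (16*(-5/6 + (1/6)*5))*(-3 + 2**2*5) = (16*(-5/6 + 5/6))*(-3 + 4*5) = (16*0)*(-3 + 20) = 0*17 = 0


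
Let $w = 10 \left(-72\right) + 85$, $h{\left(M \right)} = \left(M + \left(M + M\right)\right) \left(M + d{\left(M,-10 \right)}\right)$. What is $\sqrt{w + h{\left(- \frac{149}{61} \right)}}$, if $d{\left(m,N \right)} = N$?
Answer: $\frac{i \sqrt{2023562}}{61} \approx 23.32 i$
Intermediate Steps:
$h{\left(M \right)} = 3 M \left(-10 + M\right)$ ($h{\left(M \right)} = \left(M + \left(M + M\right)\right) \left(M - 10\right) = \left(M + 2 M\right) \left(-10 + M\right) = 3 M \left(-10 + M\right)$)
$w = -635$ ($w = -720 + 85 = -635$)
$\sqrt{w + h{\left(- \frac{149}{61} \right)}} = \sqrt{-635 + 3 \left(- \frac{149}{61}\right) \left(-10 - \frac{149}{61}\right)} = \sqrt{-635 + 3 \left(- \frac{149}{61}\right) \left(- \frac{759}{61}\right)} = \sqrt{-635 + \frac{339273}{3721}} = \sqrt{- \frac{2023562}{3721}} = \frac{i \sqrt{2023562}}{61}$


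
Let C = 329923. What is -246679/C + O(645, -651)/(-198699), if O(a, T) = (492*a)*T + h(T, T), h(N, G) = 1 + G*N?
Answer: 67969407999953/65555370177 ≈ 1036.8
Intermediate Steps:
O(a, T) = 1 + T² + 492*T*a (O(a, T) = (492*a)*T + (1 + T*T) = 492*T*a + (1 + T²) = 1 + T² + 492*T*a)
-246679/C + O(645, -651)/(-198699) = -246679/329923 + (1 + (-651)² + 492*(-651)*645)/(-198699) = -246679*1/329923 + (1 + 423801 - 206588340)*(-1/198699) = -246679/329923 - 206164538*(-1/198699) = -246679/329923 + 206164538/198699 = 67969407999953/65555370177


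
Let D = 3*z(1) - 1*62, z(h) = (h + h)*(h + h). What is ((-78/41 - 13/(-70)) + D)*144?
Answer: -10686744/1435 ≈ -7447.2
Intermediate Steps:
z(h) = 4*h² (z(h) = (2*h)*(2*h) = 4*h²)
D = -50 (D = 3*(4*1²) - 1*62 = 3*(4*1) - 62 = 3*4 - 62 = 12 - 62 = -50)
((-78/41 - 13/(-70)) + D)*144 = ((-78/41 - 13/(-70)) - 50)*144 = ((-78*1/41 - 13*(-1/70)) - 50)*144 = ((-78/41 + 13/70) - 50)*144 = (-4927/2870 - 50)*144 = -148427/2870*144 = -10686744/1435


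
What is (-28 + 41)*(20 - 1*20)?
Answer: 0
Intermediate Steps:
(-28 + 41)*(20 - 1*20) = 13*(20 - 20) = 13*0 = 0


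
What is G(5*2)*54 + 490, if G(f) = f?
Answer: 1030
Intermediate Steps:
G(5*2)*54 + 490 = (5*2)*54 + 490 = 10*54 + 490 = 540 + 490 = 1030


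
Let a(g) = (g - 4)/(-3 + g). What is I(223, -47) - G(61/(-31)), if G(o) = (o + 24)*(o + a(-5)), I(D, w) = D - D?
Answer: 142747/7688 ≈ 18.568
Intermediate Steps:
a(g) = (-4 + g)/(-3 + g)
I(D, w) = 0
G(o) = (24 + o)*(9/8 + o) (G(o) = (o + 24)*(o + (-4 - 5)/(-3 - 5)) = (24 + o)*(o - 9/(-8)) = (24 + o)*(o - ⅛*(-9)) = (24 + o)*(o + 9/8) = (24 + o)*(9/8 + o))
I(223, -47) - G(61/(-31)) = 0 - (27 + (61/(-31))² + 201*(61/(-31))/8) = 0 - (27 + (61*(-1/31))² + 201*(61*(-1/31))/8) = 0 - (27 + (-61/31)² + (201/8)*(-61/31)) = 0 - (27 + 3721/961 - 12261/248) = 0 - 1*(-142747/7688) = 0 + 142747/7688 = 142747/7688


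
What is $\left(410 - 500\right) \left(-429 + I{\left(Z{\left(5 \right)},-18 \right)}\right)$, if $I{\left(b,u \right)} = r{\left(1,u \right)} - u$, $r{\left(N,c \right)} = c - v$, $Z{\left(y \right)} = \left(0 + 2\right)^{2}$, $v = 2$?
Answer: $38790$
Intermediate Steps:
$Z{\left(y \right)} = 4$ ($Z{\left(y \right)} = 2^{2} = 4$)
$r{\left(N,c \right)} = -2 + c$ ($r{\left(N,c \right)} = c - 2 = -2 + c$)
$I{\left(b,u \right)} = -2$ ($I{\left(b,u \right)} = \left(-2 + u\right) - u = -2$)
$\left(410 - 500\right) \left(-429 + I{\left(Z{\left(5 \right)},-18 \right)}\right) = \left(410 - 500\right) \left(-429 - 2\right) = \left(-90\right) \left(-431\right) = 38790$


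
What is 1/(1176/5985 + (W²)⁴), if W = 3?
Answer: 285/1869941 ≈ 0.00015241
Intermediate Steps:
1/(1176/5985 + (W²)⁴) = 1/(1176/5985 + (3²)⁴) = 1/(1176*(1/5985) + 9⁴) = 1/(56/285 + 6561) = 1/(1869941/285) = 285/1869941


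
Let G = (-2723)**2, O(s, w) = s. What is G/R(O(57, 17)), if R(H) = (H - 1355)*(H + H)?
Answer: -7414729/147972 ≈ -50.109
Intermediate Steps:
G = 7414729
R(H) = 2*H*(-1355 + H) (R(H) = (-1355 + H)*(2*H) = 2*H*(-1355 + H))
G/R(O(57, 17)) = 7414729/((2*57*(-1355 + 57))) = 7414729/((2*57*(-1298))) = 7414729/(-147972) = 7414729*(-1/147972) = -7414729/147972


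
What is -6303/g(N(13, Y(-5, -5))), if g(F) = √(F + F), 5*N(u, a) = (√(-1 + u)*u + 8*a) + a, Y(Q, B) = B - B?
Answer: -2101*3^(¾)*√65/26 ≈ -1485.1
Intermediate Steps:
Y(Q, B) = 0
N(u, a) = 9*a/5 + u*√(-1 + u)/5 (N(u, a) = ((√(-1 + u)*u + 8*a) + a)/5 = ((u*√(-1 + u) + 8*a) + a)/5 = ((8*a + u*√(-1 + u)) + a)/5 = (9*a + u*√(-1 + u))/5 = 9*a/5 + u*√(-1 + u)/5)
g(F) = √2*√F (g(F) = √(2*F) = √2*√F)
-6303/g(N(13, Y(-5, -5))) = -6303*√2/(2*√((9/5)*0 + (⅕)*13*√(-1 + 13))) = -6303*√2/(2*√(0 + (⅕)*13*√12)) = -6303*√2/(2*√(0 + (⅕)*13*(2*√3))) = -6303*√2/(2*√(0 + 26*√3/5)) = -6303*3^(¾)*√65/78 = -2101*3^(¾)*√65/26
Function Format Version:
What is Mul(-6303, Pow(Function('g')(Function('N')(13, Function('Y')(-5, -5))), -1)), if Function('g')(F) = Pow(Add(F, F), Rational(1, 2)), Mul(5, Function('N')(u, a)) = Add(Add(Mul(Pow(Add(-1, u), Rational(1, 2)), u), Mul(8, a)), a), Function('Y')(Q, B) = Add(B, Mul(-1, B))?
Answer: Mul(Rational(-2101, 26), Pow(3, Rational(3, 4)), Pow(65, Rational(1, 2))) ≈ -1485.1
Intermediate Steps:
Function('Y')(Q, B) = 0
Function('N')(u, a) = Add(Mul(Rational(9, 5), a), Mul(Rational(1, 5), u, Pow(Add(-1, u), Rational(1, 2)))) (Function('N')(u, a) = Mul(Rational(1, 5), Add(Add(Mul(Pow(Add(-1, u), Rational(1, 2)), u), Mul(8, a)), a)) = Mul(Rational(1, 5), Add(Add(Mul(u, Pow(Add(-1, u), Rational(1, 2))), Mul(8, a)), a)) = Mul(Rational(1, 5), Add(Add(Mul(8, a), Mul(u, Pow(Add(-1, u), Rational(1, 2)))), a)) = Mul(Rational(1, 5), Add(Mul(9, a), Mul(u, Pow(Add(-1, u), Rational(1, 2))))) = Add(Mul(Rational(9, 5), a), Mul(Rational(1, 5), u, Pow(Add(-1, u), Rational(1, 2)))))
Function('g')(F) = Mul(Pow(2, Rational(1, 2)), Pow(F, Rational(1, 2))) (Function('g')(F) = Pow(Mul(2, F), Rational(1, 2)) = Mul(Pow(2, Rational(1, 2)), Pow(F, Rational(1, 2))))
Mul(-6303, Pow(Function('g')(Function('N')(13, Function('Y')(-5, -5))), -1)) = Mul(-6303, Pow(Mul(Pow(2, Rational(1, 2)), Pow(Add(Mul(Rational(9, 5), 0), Mul(Rational(1, 5), 13, Pow(Add(-1, 13), Rational(1, 2)))), Rational(1, 2))), -1)) = Mul(-6303, Pow(Mul(Pow(2, Rational(1, 2)), Pow(Add(0, Mul(Rational(1, 5), 13, Pow(12, Rational(1, 2)))), Rational(1, 2))), -1)) = Mul(-6303, Pow(Mul(Pow(2, Rational(1, 2)), Pow(Add(0, Mul(Rational(1, 5), 13, Mul(2, Pow(3, Rational(1, 2))))), Rational(1, 2))), -1)) = Mul(-6303, Pow(Mul(Pow(2, Rational(1, 2)), Pow(Add(0, Mul(Rational(26, 5), Pow(3, Rational(1, 2)))), Rational(1, 2))), -1)) = Mul(-6303, Pow(Mul(Pow(2, Rational(1, 2)), Pow(Mul(Rational(26, 5), Pow(3, Rational(1, 2))), Rational(1, 2))), -1)) = Mul(-6303, Pow(Mul(Pow(2, Rational(1, 2)), Mul(Rational(1, 25), Pow(5, Rational(3, 4)), Pow(15, Rational(1, 4)), Pow(130, Rational(1, 2)))), -1)) = Mul(-6303, Pow(Mul(Rational(2, 5), Pow(3, Rational(1, 4)), Pow(65, Rational(1, 2))), -1)) = Mul(-6303, Mul(Rational(1, 78), Pow(3, Rational(3, 4)), Pow(65, Rational(1, 2)))) = Mul(Rational(-2101, 26), Pow(3, Rational(3, 4)), Pow(65, Rational(1, 2)))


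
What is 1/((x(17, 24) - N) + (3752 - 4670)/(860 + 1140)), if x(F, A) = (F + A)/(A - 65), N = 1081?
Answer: -1000/1082459 ≈ -0.00092382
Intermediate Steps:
x(F, A) = (A + F)/(-65 + A)
1/((x(17, 24) - N) + (3752 - 4670)/(860 + 1140)) = 1/(((24 + 17)/(-65 + 24) - 1*1081) + (3752 - 4670)/(860 + 1140)) = 1/((41/(-41) - 1081) - 918/2000) = 1/((-1/41*41 - 1081) - 918*1/2000) = 1/((-1 - 1081) - 459/1000) = 1/(-1082 - 459/1000) = 1/(-1082459/1000) = -1000/1082459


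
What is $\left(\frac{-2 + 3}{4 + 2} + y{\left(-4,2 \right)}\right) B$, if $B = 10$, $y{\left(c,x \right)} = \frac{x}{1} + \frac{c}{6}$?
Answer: $15$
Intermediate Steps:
$y{\left(c,x \right)} = x + \frac{c}{6}$ ($y{\left(c,x \right)} = x 1 + c \frac{1}{6} = x + \frac{c}{6}$)
$\left(\frac{-2 + 3}{4 + 2} + y{\left(-4,2 \right)}\right) B = \left(\frac{-2 + 3}{4 + 2} + \left(2 + \frac{1}{6} \left(-4\right)\right)\right) 10 = \left(1 \cdot \frac{1}{6} + \left(2 - \frac{2}{3}\right)\right) 10 = \left(1 \cdot \frac{1}{6} + \frac{4}{3}\right) 10 = \left(\frac{1}{6} + \frac{4}{3}\right) 10 = \frac{3}{2} \cdot 10 = 15$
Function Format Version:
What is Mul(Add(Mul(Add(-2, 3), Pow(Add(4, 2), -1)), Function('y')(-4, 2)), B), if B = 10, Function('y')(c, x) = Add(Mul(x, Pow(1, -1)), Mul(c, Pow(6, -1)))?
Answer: 15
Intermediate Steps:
Function('y')(c, x) = Add(x, Mul(Rational(1, 6), c)) (Function('y')(c, x) = Add(Mul(x, 1), Mul(c, Rational(1, 6))) = Add(x, Mul(Rational(1, 6), c)))
Mul(Add(Mul(Add(-2, 3), Pow(Add(4, 2), -1)), Function('y')(-4, 2)), B) = Mul(Add(Mul(Add(-2, 3), Pow(Add(4, 2), -1)), Add(2, Mul(Rational(1, 6), -4))), 10) = Mul(Add(Mul(1, Pow(6, -1)), Add(2, Rational(-2, 3))), 10) = Mul(Add(Mul(1, Rational(1, 6)), Rational(4, 3)), 10) = Mul(Add(Rational(1, 6), Rational(4, 3)), 10) = Mul(Rational(3, 2), 10) = 15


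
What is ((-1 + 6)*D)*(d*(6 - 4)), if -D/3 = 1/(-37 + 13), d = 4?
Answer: 5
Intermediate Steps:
D = ⅛ (D = -3/(-37 + 13) = -3/(-24) = -3*(-1/24) = ⅛ ≈ 0.12500)
((-1 + 6)*D)*(d*(6 - 4)) = ((-1 + 6)*(⅛))*(4*(6 - 4)) = (5*(⅛))*(4*2) = (5/8)*8 = 5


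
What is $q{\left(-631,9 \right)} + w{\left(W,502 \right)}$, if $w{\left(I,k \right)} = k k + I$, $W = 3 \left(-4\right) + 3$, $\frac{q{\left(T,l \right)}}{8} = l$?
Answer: $252067$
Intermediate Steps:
$q{\left(T,l \right)} = 8 l$
$W = -9$ ($W = -12 + 3 = -9$)
$w{\left(I,k \right)} = I + k^{2}$ ($w{\left(I,k \right)} = k^{2} + I = I + k^{2}$)
$q{\left(-631,9 \right)} + w{\left(W,502 \right)} = 8 \cdot 9 - \left(9 - 502^{2}\right) = 72 + \left(-9 + 252004\right) = 72 + 251995 = 252067$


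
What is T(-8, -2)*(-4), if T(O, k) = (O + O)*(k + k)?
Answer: -256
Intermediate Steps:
T(O, k) = 4*O*k (T(O, k) = (2*O)*(2*k) = 4*O*k)
T(-8, -2)*(-4) = (4*(-8)*(-2))*(-4) = 64*(-4) = -256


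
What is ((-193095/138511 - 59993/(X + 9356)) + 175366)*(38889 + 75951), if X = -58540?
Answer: 591368617553039865/29364332 ≈ 2.0139e+10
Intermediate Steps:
((-193095/138511 - 59993/(X + 9356)) + 175366)*(38889 + 75951) = ((-193095/138511 - 59993/(-58540 + 9356)) + 175366)*(38889 + 75951) = ((-193095*1/138511 - 59993/(-49184)) + 175366)*114840 = ((-193095/138511 - 59993*(-1/49184)) + 175366)*114840 = ((-193095/138511 + 59993/49184) + 175366)*114840 = (-1187494057/6812525024 + 175366)*114840 = (1194684075864727/6812525024)*114840 = 591368617553039865/29364332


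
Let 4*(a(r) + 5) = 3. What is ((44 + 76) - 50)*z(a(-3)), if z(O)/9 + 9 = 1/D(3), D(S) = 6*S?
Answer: -5635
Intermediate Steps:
a(r) = -17/4 (a(r) = -5 + (¼)*3 = -5 + ¾ = -17/4)
z(O) = -161/2 (z(O) = -81 + 9/((6*3)) = -81 + 9/18 = -81 + 9*(1/18) = -81 + ½ = -161/2)
((44 + 76) - 50)*z(a(-3)) = ((44 + 76) - 50)*(-161/2) = (120 - 50)*(-161/2) = 70*(-161/2) = -5635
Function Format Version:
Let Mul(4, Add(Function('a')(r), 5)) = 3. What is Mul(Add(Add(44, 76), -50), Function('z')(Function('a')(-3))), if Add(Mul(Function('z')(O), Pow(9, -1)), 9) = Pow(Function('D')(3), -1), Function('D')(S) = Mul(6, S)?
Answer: -5635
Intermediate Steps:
Function('a')(r) = Rational(-17, 4) (Function('a')(r) = Add(-5, Mul(Rational(1, 4), 3)) = Add(-5, Rational(3, 4)) = Rational(-17, 4))
Function('z')(O) = Rational(-161, 2) (Function('z')(O) = Add(-81, Mul(9, Pow(Mul(6, 3), -1))) = Add(-81, Mul(9, Pow(18, -1))) = Add(-81, Mul(9, Rational(1, 18))) = Add(-81, Rational(1, 2)) = Rational(-161, 2))
Mul(Add(Add(44, 76), -50), Function('z')(Function('a')(-3))) = Mul(Add(Add(44, 76), -50), Rational(-161, 2)) = Mul(Add(120, -50), Rational(-161, 2)) = Mul(70, Rational(-161, 2)) = -5635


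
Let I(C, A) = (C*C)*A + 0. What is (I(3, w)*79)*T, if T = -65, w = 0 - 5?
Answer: 231075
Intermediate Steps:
w = -5
I(C, A) = A*C**2 (I(C, A) = C**2*A + 0 = A*C**2 + 0 = A*C**2)
(I(3, w)*79)*T = (-5*3**2*79)*(-65) = (-5*9*79)*(-65) = -45*79*(-65) = -3555*(-65) = 231075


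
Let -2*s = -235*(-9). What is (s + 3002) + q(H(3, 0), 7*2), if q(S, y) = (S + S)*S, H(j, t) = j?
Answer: 3925/2 ≈ 1962.5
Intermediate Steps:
s = -2115/2 (s = -(-235)*(-9)/2 = -½*2115 = -2115/2 ≈ -1057.5)
q(S, y) = 2*S² (q(S, y) = (2*S)*S = 2*S²)
(s + 3002) + q(H(3, 0), 7*2) = (-2115/2 + 3002) + 2*3² = 3889/2 + 2*9 = 3889/2 + 18 = 3925/2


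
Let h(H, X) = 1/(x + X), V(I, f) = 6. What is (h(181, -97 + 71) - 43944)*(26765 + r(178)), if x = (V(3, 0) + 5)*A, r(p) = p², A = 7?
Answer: -43664189069/17 ≈ -2.5685e+9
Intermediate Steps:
x = 77 (x = (6 + 5)*7 = 11*7 = 77)
h(H, X) = 1/(77 + X)
(h(181, -97 + 71) - 43944)*(26765 + r(178)) = (1/(77 + (-97 + 71)) - 43944)*(26765 + 178²) = (1/(77 - 26) - 43944)*(26765 + 31684) = (1/51 - 43944)*58449 = -2241143/51*58449 = -43664189069/17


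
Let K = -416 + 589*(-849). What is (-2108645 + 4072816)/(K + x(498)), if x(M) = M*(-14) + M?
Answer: -1964171/506951 ≈ -3.8745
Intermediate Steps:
K = -500477 (K = -416 - 500061 = -500477)
x(M) = -13*M (x(M) = -14*M + M = -13*M)
(-2108645 + 4072816)/(K + x(498)) = (-2108645 + 4072816)/(-500477 - 13*498) = 1964171/(-500477 - 6474) = 1964171/(-506951) = 1964171*(-1/506951) = -1964171/506951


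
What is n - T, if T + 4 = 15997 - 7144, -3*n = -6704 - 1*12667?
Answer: -2392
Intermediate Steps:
n = 6457 (n = -(-6704 - 1*12667)/3 = -(-6704 - 12667)/3 = -⅓*(-19371) = 6457)
T = 8849 (T = -4 + (15997 - 7144) = -4 + 8853 = 8849)
n - T = 6457 - 1*8849 = 6457 - 8849 = -2392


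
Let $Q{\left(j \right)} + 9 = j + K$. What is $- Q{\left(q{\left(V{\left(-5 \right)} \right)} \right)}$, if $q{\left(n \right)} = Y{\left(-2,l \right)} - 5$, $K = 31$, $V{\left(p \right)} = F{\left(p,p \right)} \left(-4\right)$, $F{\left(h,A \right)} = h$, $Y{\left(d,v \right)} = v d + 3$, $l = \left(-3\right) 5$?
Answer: $-50$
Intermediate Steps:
$l = -15$
$Y{\left(d,v \right)} = 3 + d v$ ($Y{\left(d,v \right)} = d v + 3 = 3 + d v$)
$V{\left(p \right)} = - 4 p$ ($V{\left(p \right)} = p \left(-4\right) = - 4 p$)
$q{\left(n \right)} = 28$ ($q{\left(n \right)} = \left(3 - -30\right) - 5 = \left(3 + 30\right) - 5 = 33 - 5 = 28$)
$Q{\left(j \right)} = 22 + j$ ($Q{\left(j \right)} = -9 + \left(j + 31\right) = -9 + \left(31 + j\right) = 22 + j$)
$- Q{\left(q{\left(V{\left(-5 \right)} \right)} \right)} = - (22 + 28) = \left(-1\right) 50 = -50$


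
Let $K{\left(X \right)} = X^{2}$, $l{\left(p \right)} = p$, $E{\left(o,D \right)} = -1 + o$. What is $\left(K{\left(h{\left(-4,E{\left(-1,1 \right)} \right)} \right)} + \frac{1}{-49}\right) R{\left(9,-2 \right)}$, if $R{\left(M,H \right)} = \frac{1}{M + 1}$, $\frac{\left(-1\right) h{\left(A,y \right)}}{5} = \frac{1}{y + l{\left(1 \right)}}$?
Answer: $\frac{612}{245} \approx 2.498$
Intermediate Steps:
$h{\left(A,y \right)} = - \frac{5}{1 + y}$ ($h{\left(A,y \right)} = - \frac{5}{y + 1} = - \frac{5}{1 + y}$)
$R{\left(M,H \right)} = \frac{1}{1 + M}$
$\left(K{\left(h{\left(-4,E{\left(-1,1 \right)} \right)} \right)} + \frac{1}{-49}\right) R{\left(9,-2 \right)} = \frac{\left(- \frac{5}{1 - 2}\right)^{2} + \frac{1}{-49}}{1 + 9} = \frac{\left(- \frac{5}{1 - 2}\right)^{2} - \frac{1}{49}}{10} = \left(\left(- \frac{5}{-1}\right)^{2} - \frac{1}{49}\right) \frac{1}{10} = \left(\left(\left(-5\right) \left(-1\right)\right)^{2} - \frac{1}{49}\right) \frac{1}{10} = \left(5^{2} - \frac{1}{49}\right) \frac{1}{10} = \left(25 - \frac{1}{49}\right) \frac{1}{10} = \frac{1224}{49} \cdot \frac{1}{10} = \frac{612}{245}$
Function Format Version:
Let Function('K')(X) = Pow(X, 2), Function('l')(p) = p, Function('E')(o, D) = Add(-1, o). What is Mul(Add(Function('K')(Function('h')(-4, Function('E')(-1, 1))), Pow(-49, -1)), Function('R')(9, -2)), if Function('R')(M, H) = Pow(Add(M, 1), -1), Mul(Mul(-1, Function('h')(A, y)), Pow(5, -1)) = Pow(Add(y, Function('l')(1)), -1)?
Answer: Rational(612, 245) ≈ 2.4980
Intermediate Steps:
Function('h')(A, y) = Mul(-5, Pow(Add(1, y), -1)) (Function('h')(A, y) = Mul(-5, Pow(Add(y, 1), -1)) = Mul(-5, Pow(Add(1, y), -1)))
Function('R')(M, H) = Pow(Add(1, M), -1)
Mul(Add(Function('K')(Function('h')(-4, Function('E')(-1, 1))), Pow(-49, -1)), Function('R')(9, -2)) = Mul(Add(Pow(Mul(-5, Pow(Add(1, Add(-1, -1)), -1)), 2), Pow(-49, -1)), Pow(Add(1, 9), -1)) = Mul(Add(Pow(Mul(-5, Pow(Add(1, -2), -1)), 2), Rational(-1, 49)), Pow(10, -1)) = Mul(Add(Pow(Mul(-5, Pow(-1, -1)), 2), Rational(-1, 49)), Rational(1, 10)) = Mul(Add(Pow(Mul(-5, -1), 2), Rational(-1, 49)), Rational(1, 10)) = Mul(Add(Pow(5, 2), Rational(-1, 49)), Rational(1, 10)) = Mul(Add(25, Rational(-1, 49)), Rational(1, 10)) = Mul(Rational(1224, 49), Rational(1, 10)) = Rational(612, 245)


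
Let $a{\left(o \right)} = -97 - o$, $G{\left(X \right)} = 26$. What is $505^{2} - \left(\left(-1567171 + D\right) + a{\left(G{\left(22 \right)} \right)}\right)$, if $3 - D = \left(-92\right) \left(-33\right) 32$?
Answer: $1919468$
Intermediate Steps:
$D = -97149$ ($D = 3 - \left(-92\right) \left(-33\right) 32 = 3 - 3036 \cdot 32 = 3 - 97152 = -97149$)
$505^{2} - \left(\left(-1567171 + D\right) + a{\left(G{\left(22 \right)} \right)}\right) = 505^{2} - \left(\left(-1567171 - 97149\right) - 123\right) = 255025 - \left(-1664320 - 123\right) = 255025 - -1664443 = 255025 + 1664443 = 1919468$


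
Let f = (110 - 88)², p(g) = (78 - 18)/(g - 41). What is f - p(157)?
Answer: 14021/29 ≈ 483.48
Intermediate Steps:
p(g) = 60/(-41 + g)
f = 484 (f = 22² = 484)
f - p(157) = 484 - 60/(-41 + 157) = 484 - 60/116 = 484 - 1*15/29 = 484 - 15/29 = 14021/29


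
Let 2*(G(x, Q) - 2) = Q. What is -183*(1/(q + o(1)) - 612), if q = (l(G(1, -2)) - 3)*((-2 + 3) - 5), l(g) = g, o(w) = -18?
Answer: 1120143/10 ≈ 1.1201e+5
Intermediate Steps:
G(x, Q) = 2 + Q/2
q = 8 (q = ((2 + (1/2)*(-2)) - 3)*((-2 + 3) - 5) = ((2 - 1) - 3)*(1 - 5) = (1 - 3)*(-4) = -2*(-4) = 8)
-183*(1/(q + o(1)) - 612) = -183*(1/(8 - 18) - 612) = -183*(1/(-10) - 612) = -183*(-1/10 - 612) = -183*(-6121/10) = 1120143/10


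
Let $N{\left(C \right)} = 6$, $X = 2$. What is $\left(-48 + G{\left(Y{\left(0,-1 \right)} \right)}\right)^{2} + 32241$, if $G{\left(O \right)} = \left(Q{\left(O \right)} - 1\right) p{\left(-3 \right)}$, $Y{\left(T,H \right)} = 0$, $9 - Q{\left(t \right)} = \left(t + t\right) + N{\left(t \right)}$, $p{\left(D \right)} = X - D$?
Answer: $33685$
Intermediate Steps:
$p{\left(D \right)} = 2 - D$
$Q{\left(t \right)} = 3 - 2 t$ ($Q{\left(t \right)} = 9 - \left(\left(t + t\right) + 6\right) = 9 - \left(2 t + 6\right) = 9 - \left(6 + 2 t\right) = 3 - 2 t$)
$G{\left(O \right)} = 10 - 10 O$ ($G{\left(O \right)} = \left(\left(3 - 2 O\right) - 1\right) \left(2 - -3\right) = \left(2 - 2 O\right) \left(2 + 3\right) = \left(2 - 2 O\right) 5 = 10 - 10 O$)
$\left(-48 + G{\left(Y{\left(0,-1 \right)} \right)}\right)^{2} + 32241 = \left(-48 + \left(10 - 0\right)\right)^{2} + 32241 = \left(-48 + \left(10 + 0\right)\right)^{2} + 32241 = \left(-48 + 10\right)^{2} + 32241 = \left(-38\right)^{2} + 32241 = 1444 + 32241 = 33685$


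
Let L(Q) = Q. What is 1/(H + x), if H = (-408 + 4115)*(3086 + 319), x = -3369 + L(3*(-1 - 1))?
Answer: 1/12618960 ≈ 7.9246e-8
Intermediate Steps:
x = -3375 (x = -3369 + 3*(-1 - 1) = -3369 + 3*(-2) = -3369 - 6 = -3375)
H = 12622335 (H = 3707*3405 = 12622335)
1/(H + x) = 1/(12622335 - 3375) = 1/12618960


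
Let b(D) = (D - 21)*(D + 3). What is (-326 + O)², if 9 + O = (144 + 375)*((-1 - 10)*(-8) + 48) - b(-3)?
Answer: 4934922001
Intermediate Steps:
b(D) = (-21 + D)*(3 + D)
O = 70575 (O = -9 + ((144 + 375)*((-1 - 10)*(-8) + 48) - (-63 + (-3)² - 18*(-3))) = -9 + (519*(-11*(-8) + 48) - (-63 + 9 + 54)) = -9 + (519*(88 + 48) - 1*0) = -9 + (519*136 + 0) = -9 + (70584 + 0) = -9 + 70584 = 70575)
(-326 + O)² = (-326 + 70575)² = 70249² = 4934922001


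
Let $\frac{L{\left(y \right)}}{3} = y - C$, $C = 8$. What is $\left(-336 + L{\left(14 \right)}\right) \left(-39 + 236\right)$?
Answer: $-62646$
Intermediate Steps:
$L{\left(y \right)} = -24 + 3 y$ ($L{\left(y \right)} = 3 \left(y - 8\right) = 3 \left(-8 + y\right) = -24 + 3 y$)
$\left(-336 + L{\left(14 \right)}\right) \left(-39 + 236\right) = \left(-336 + \left(-24 + 3 \cdot 14\right)\right) \left(-39 + 236\right) = \left(-336 + \left(-24 + 42\right)\right) 197 = \left(-336 + 18\right) 197 = \left(-318\right) 197 = -62646$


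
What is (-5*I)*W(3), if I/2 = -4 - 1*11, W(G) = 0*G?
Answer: 0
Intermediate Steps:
W(G) = 0
I = -30 (I = 2*(-4 - 1*11) = 2*(-4 - 11) = 2*(-15) = -30)
(-5*I)*W(3) = -5*(-30)*0 = 150*0 = 0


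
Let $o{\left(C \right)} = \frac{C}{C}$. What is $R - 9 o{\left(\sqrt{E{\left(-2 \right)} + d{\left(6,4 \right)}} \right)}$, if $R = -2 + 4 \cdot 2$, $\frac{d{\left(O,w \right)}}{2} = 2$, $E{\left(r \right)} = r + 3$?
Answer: $-3$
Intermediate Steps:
$E{\left(r \right)} = 3 + r$
$d{\left(O,w \right)} = 4$ ($d{\left(O,w \right)} = 2 \cdot 2 = 4$)
$R = 6$ ($R = -2 + 8 = 6$)
$o{\left(C \right)} = 1$
$R - 9 o{\left(\sqrt{E{\left(-2 \right)} + d{\left(6,4 \right)}} \right)} = 6 - 9 = -3$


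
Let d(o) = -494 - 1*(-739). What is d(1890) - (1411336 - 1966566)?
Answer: 555475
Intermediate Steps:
d(o) = 245 (d(o) = -494 + 739 = 245)
d(1890) - (1411336 - 1966566) = 245 - (1411336 - 1966566) = 245 - 1*(-555230) = 245 + 555230 = 555475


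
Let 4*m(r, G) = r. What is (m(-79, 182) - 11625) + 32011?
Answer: 81465/4 ≈ 20366.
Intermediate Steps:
m(r, G) = r/4
(m(-79, 182) - 11625) + 32011 = ((¼)*(-79) - 11625) + 32011 = (-79/4 - 11625) + 32011 = -46579/4 + 32011 = 81465/4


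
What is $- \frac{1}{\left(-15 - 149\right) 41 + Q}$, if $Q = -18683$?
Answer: $\frac{1}{25407} \approx 3.9359 \cdot 10^{-5}$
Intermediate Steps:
$- \frac{1}{\left(-15 - 149\right) 41 + Q} = - \frac{1}{\left(-15 - 149\right) 41 - 18683} = - \frac{1}{\left(-164\right) 41 - 18683} = - \frac{1}{-6724 - 18683} = - \frac{1}{-25407} = \left(-1\right) \left(- \frac{1}{25407}\right) = \frac{1}{25407}$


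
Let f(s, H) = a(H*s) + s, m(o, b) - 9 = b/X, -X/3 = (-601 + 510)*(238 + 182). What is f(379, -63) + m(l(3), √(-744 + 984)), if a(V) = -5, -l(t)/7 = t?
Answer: 383 + √15/28665 ≈ 383.00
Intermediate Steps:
l(t) = -7*t
X = 114660 (X = -3*(-601 + 510)*(238 + 182) = -(-273)*420 = -3*(-38220) = 114660)
m(o, b) = 9 + b/114660
f(s, H) = -5 + s
f(379, -63) + m(l(3), √(-744 + 984)) = (-5 + 379) + (9 + √(-744 + 984)/114660) = 374 + (9 + √240/114660) = 374 + (9 + (4*√15)/114660) = 374 + (9 + √15/28665) = 383 + √15/28665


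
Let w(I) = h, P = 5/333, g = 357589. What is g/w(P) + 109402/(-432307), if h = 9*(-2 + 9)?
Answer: 8135859763/1433439 ≈ 5675.8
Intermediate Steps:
P = 5/333 (P = 5*(1/333) = 5/333 ≈ 0.015015)
h = 63 (h = 9*7 = 63)
w(I) = 63
g/w(P) + 109402/(-432307) = 357589/63 + 109402/(-432307) = 357589*(1/63) + 109402*(-1/432307) = 357589/63 - 5758/22753 = 8135859763/1433439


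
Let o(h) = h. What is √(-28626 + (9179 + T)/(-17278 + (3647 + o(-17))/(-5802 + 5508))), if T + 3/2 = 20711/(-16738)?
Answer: 2*I*√39977251180905989387743/2363480921 ≈ 169.19*I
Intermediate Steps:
T = -22909/8369 (T = -3/2 + 20711/(-16738) = -3/2 + 20711*(-1/16738) = -3/2 - 20711/16738 = -22909/8369 ≈ -2.7374)
√(-28626 + (9179 + T)/(-17278 + (3647 + o(-17))/(-5802 + 5508))) = √(-28626 + (9179 - 22909/8369)/(-17278 + (3647 - 17)/(-5802 + 5508))) = √(-28626 + 76796142/(8369*(-17278 + 3630/(-294)))) = √(-28626 + 76796142/(8369*(-17278 + 3630*(-1/294)))) = √(-28626 + 76796142/(8369*(-17278 - 605/49))) = √(-28626 + 76796142/(8369*(-847227/49))) = √(-28626 + (76796142/8369)*(-49/847227)) = √(-28626 - 1254336986/2363480921) = √(-67658259181532/2363480921) = 2*I*√39977251180905989387743/2363480921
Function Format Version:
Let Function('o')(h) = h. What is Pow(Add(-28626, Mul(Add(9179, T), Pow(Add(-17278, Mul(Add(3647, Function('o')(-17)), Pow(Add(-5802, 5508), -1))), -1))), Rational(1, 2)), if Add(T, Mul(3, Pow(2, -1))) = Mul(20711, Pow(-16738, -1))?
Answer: Mul(Rational(2, 2363480921), I, Pow(39977251180905989387743, Rational(1, 2))) ≈ Mul(169.19, I)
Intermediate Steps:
T = Rational(-22909, 8369) (T = Add(Rational(-3, 2), Mul(20711, Pow(-16738, -1))) = Add(Rational(-3, 2), Mul(20711, Rational(-1, 16738))) = Add(Rational(-3, 2), Rational(-20711, 16738)) = Rational(-22909, 8369) ≈ -2.7374)
Pow(Add(-28626, Mul(Add(9179, T), Pow(Add(-17278, Mul(Add(3647, Function('o')(-17)), Pow(Add(-5802, 5508), -1))), -1))), Rational(1, 2)) = Pow(Add(-28626, Mul(Add(9179, Rational(-22909, 8369)), Pow(Add(-17278, Mul(Add(3647, -17), Pow(Add(-5802, 5508), -1))), -1))), Rational(1, 2)) = Pow(Add(-28626, Mul(Rational(76796142, 8369), Pow(Add(-17278, Mul(3630, Pow(-294, -1))), -1))), Rational(1, 2)) = Pow(Add(-28626, Mul(Rational(76796142, 8369), Pow(Add(-17278, Mul(3630, Rational(-1, 294))), -1))), Rational(1, 2)) = Pow(Add(-28626, Mul(Rational(76796142, 8369), Pow(Add(-17278, Rational(-605, 49)), -1))), Rational(1, 2)) = Pow(Add(-28626, Mul(Rational(76796142, 8369), Pow(Rational(-847227, 49), -1))), Rational(1, 2)) = Pow(Add(-28626, Mul(Rational(76796142, 8369), Rational(-49, 847227))), Rational(1, 2)) = Pow(Add(-28626, Rational(-1254336986, 2363480921)), Rational(1, 2)) = Pow(Rational(-67658259181532, 2363480921), Rational(1, 2)) = Mul(Rational(2, 2363480921), I, Pow(39977251180905989387743, Rational(1, 2)))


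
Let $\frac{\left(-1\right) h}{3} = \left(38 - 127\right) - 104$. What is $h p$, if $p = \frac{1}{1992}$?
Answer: $\frac{193}{664} \approx 0.29066$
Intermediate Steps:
$h = 579$ ($h = - 3 \left(\left(38 - 127\right) - 104\right) = - 3 \left(-89 - 104\right) = \left(-3\right) \left(-193\right) = 579$)
$p = \frac{1}{1992} \approx 0.00050201$
$h p = 579 \cdot \frac{1}{1992} = \frac{193}{664}$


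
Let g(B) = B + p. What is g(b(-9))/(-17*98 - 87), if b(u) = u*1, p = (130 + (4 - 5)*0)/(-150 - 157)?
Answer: 2893/538171 ≈ 0.0053756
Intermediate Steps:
p = -130/307 (p = (130 - 1*0)/(-307) = (130 + 0)*(-1/307) = 130*(-1/307) = -130/307 ≈ -0.42345)
b(u) = u
g(B) = -130/307 + B (g(B) = B - 130/307 = -130/307 + B)
g(b(-9))/(-17*98 - 87) = (-130/307 - 9)/(-17*98 - 87) = -2893/(307*(-1666 - 87)) = -2893/307/(-1753) = -2893/307*(-1/1753) = 2893/538171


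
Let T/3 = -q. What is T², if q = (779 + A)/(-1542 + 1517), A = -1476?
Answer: 4372281/625 ≈ 6995.6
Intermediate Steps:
q = 697/25 (q = (779 - 1476)/(-1542 + 1517) = -697/(-25) = -697*(-1/25) = 697/25 ≈ 27.880)
T = -2091/25 (T = 3*(-1*697/25) = 3*(-697/25) = -2091/25 ≈ -83.640)
T² = (-2091/25)² = 4372281/625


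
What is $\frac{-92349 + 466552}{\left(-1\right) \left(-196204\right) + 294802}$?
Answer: $\frac{374203}{491006} \approx 0.76211$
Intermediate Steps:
$\frac{-92349 + 466552}{\left(-1\right) \left(-196204\right) + 294802} = \frac{374203}{196204 + 294802} = \frac{374203}{491006}$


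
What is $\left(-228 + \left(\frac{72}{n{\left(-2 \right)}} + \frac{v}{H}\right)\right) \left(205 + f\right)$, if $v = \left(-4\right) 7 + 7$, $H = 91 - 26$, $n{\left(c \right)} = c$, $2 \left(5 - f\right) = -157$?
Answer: $- \frac{9913437}{130} \approx -76257.0$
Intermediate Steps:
$f = \frac{167}{2}$ ($f = 5 - - \frac{157}{2} = 5 + \frac{157}{2} = \frac{167}{2} \approx 83.5$)
$H = 65$ ($H = 91 - 26 = 65$)
$v = -21$ ($v = -28 + 7 = -21$)
$\left(-228 + \left(\frac{72}{n{\left(-2 \right)}} + \frac{v}{H}\right)\right) \left(205 + f\right) = \left(-228 + \left(\frac{72}{-2} - \frac{21}{65}\right)\right) \left(205 + \frac{167}{2}\right) = \left(-228 + \left(72 \left(- \frac{1}{2}\right) - \frac{21}{65}\right)\right) \frac{577}{2} = \left(-228 - \frac{2361}{65}\right) \frac{577}{2} = \left(- \frac{17181}{65}\right) \frac{577}{2} = - \frac{9913437}{130}$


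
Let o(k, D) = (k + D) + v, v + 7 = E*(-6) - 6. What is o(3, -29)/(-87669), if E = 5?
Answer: 23/29223 ≈ 0.00078705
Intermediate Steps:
v = -43 (v = -7 + (5*(-6) - 6) = -7 + (-30 - 6) = -7 - 36 = -43)
o(k, D) = -43 + D + k (o(k, D) = (k + D) - 43 = (D + k) - 43 = -43 + D + k)
o(3, -29)/(-87669) = (-43 - 29 + 3)/(-87669) = -69*(-1/87669) = 23/29223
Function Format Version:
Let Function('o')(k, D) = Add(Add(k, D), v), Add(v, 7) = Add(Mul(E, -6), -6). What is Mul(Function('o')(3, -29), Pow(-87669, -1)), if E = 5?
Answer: Rational(23, 29223) ≈ 0.00078705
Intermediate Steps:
v = -43 (v = Add(-7, Add(Mul(5, -6), -6)) = Add(-7, Add(-30, -6)) = Add(-7, -36) = -43)
Function('o')(k, D) = Add(-43, D, k) (Function('o')(k, D) = Add(Add(k, D), -43) = Add(Add(D, k), -43) = Add(-43, D, k))
Mul(Function('o')(3, -29), Pow(-87669, -1)) = Mul(Add(-43, -29, 3), Pow(-87669, -1)) = Mul(-69, Rational(-1, 87669)) = Rational(23, 29223)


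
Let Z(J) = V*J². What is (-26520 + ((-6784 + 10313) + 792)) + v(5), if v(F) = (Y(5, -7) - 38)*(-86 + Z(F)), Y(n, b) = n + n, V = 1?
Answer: -20491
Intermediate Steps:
Y(n, b) = 2*n
Z(J) = J² (Z(J) = 1*J² = J²)
v(F) = 2408 - 28*F² (v(F) = (2*5 - 38)*(-86 + F²) = (10 - 38)*(-86 + F²) = -28*(-86 + F²) = 2408 - 28*F²)
(-26520 + ((-6784 + 10313) + 792)) + v(5) = (-26520 + ((-6784 + 10313) + 792)) + (2408 - 28*5²) = (-26520 + (3529 + 792)) + (2408 - 28*25) = (-26520 + 4321) + (2408 - 700) = -22199 + 1708 = -20491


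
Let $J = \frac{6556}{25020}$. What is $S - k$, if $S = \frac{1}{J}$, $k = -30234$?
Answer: $\frac{49559781}{1639} \approx 30238.0$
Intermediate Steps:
$J = \frac{1639}{6255}$ ($J = 6556 \cdot \frac{1}{25020} = \frac{1639}{6255} \approx 0.26203$)
$S = \frac{6255}{1639}$ ($S = \frac{1}{\frac{1639}{6255}} = \frac{6255}{1639} \approx 3.8164$)
$S - k = \frac{6255}{1639} - -30234 = \frac{6255}{1639} + 30234 = \frac{49559781}{1639}$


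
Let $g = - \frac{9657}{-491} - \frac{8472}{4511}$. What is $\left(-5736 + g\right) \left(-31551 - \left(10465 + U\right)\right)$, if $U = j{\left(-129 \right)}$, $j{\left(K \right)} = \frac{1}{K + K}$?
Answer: $\frac{45764375398141149}{190481486} \approx 2.4026 \cdot 10^{8}$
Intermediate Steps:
$j{\left(K \right)} = \frac{1}{2 K}$
$U = - \frac{1}{258}$ ($U = \frac{1}{2 \left(-129\right)} = \frac{1}{2} \left(- \frac{1}{129}\right) = - \frac{1}{258} \approx -0.003876$)
$g = \frac{39402975}{2214901}$ ($g = \left(-9657\right) \left(- \frac{1}{491}\right) - \frac{8472}{4511} = \frac{9657}{491} - \frac{8472}{4511} = \frac{39402975}{2214901} \approx 17.79$)
$\left(-5736 + g\right) \left(-31551 - \left(10465 + U\right)\right) = \left(-5736 + \frac{39402975}{2214901}\right) \left(-31551 - \frac{2699969}{258}\right) = - \frac{12665269161 \left(-31551 + \left(-10465 + \frac{1}{258}\right)\right)}{2214901} = - \frac{12665269161 \left(-31551 - \frac{2699969}{258}\right)}{2214901} = \left(- \frac{12665269161}{2214901}\right) \left(- \frac{10840127}{258}\right) = \frac{45764375398141149}{190481486}$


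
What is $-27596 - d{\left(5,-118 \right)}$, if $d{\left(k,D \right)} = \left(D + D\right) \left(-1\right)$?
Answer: $-27832$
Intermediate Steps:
$d{\left(k,D \right)} = - 2 D$ ($d{\left(k,D \right)} = 2 D \left(-1\right) = - 2 D$)
$-27596 - d{\left(5,-118 \right)} = -27596 - \left(-2\right) \left(-118\right) = -27596 - 236 = -27832$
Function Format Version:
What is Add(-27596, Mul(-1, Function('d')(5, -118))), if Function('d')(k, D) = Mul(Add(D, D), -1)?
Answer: -27832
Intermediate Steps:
Function('d')(k, D) = Mul(-2, D) (Function('d')(k, D) = Mul(Mul(2, D), -1) = Mul(-2, D))
Add(-27596, Mul(-1, Function('d')(5, -118))) = Add(-27596, Mul(-1, Mul(-2, -118))) = Add(-27596, Mul(-1, 236)) = Add(-27596, -236) = -27832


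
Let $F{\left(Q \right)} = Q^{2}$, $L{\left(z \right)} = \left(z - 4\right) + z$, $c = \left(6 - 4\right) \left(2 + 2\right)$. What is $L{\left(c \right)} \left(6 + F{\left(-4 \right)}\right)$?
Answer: $264$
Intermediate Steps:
$c = 8$ ($c = 2 \cdot 4 = 8$)
$L{\left(z \right)} = -4 + 2 z$ ($L{\left(z \right)} = \left(-4 + z\right) + z = -4 + 2 z$)
$L{\left(c \right)} \left(6 + F{\left(-4 \right)}\right) = \left(-4 + 2 \cdot 8\right) \left(6 + \left(-4\right)^{2}\right) = \left(-4 + 16\right) \left(6 + 16\right) = 12 \cdot 22 = 264$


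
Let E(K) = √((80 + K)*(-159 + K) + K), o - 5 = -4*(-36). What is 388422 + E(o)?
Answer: 388422 + I*√2141 ≈ 3.8842e+5 + 46.271*I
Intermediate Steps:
o = 149 (o = 5 - 4*(-36) = 5 + 144 = 149)
E(K) = √(K + (-159 + K)*(80 + K)) (E(K) = √((-159 + K)*(80 + K) + K) = √(K + (-159 + K)*(80 + K)))
388422 + E(o) = 388422 + √(-12720 + 149² - 78*149) = 388422 + √(-12720 + 22201 - 11622) = 388422 + √(-2141) = 388422 + I*√2141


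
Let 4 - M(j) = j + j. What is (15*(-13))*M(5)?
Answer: 1170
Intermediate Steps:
M(j) = 4 - 2*j (M(j) = 4 - (j + j) = 4 - 2*j)
(15*(-13))*M(5) = (15*(-13))*(4 - 2*5) = -195*(4 - 10) = -195*(-6) = 1170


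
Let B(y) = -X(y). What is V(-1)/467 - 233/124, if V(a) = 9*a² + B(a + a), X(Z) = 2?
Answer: -107943/57908 ≈ -1.8640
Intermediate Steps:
B(y) = -2 (B(y) = -1*2 = -2)
V(a) = -2 + 9*a² (V(a) = 9*a² - 2 = -2 + 9*a²)
V(-1)/467 - 233/124 = (-2 + 9*(-1)²)/467 - 233/124 = (-2 + 9*1)*(1/467) - 233*1/124 = (-2 + 9)*(1/467) - 233/124 = 7*(1/467) - 233/124 = 7/467 - 233/124 = -107943/57908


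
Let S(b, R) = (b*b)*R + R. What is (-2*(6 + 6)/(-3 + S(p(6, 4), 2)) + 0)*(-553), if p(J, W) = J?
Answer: 13272/71 ≈ 186.93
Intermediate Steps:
S(b, R) = R + R*b² (S(b, R) = b²*R + R = R*b² + R = R + R*b²)
(-2*(6 + 6)/(-3 + S(p(6, 4), 2)) + 0)*(-553) = (-2*(6 + 6)/(-3 + 2*(1 + 6²)) + 0)*(-553) = (-24/(-3 + 2*(1 + 36)) + 0)*(-553) = (-24/(-3 + 2*37) + 0)*(-553) = (-24/(-3 + 74) + 0)*(-553) = (-24/71 + 0)*(-553) = -24/71*(-553) = 13272/71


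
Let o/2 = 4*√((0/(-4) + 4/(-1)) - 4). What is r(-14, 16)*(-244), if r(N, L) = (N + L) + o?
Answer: -488 - 3904*I*√2 ≈ -488.0 - 5521.1*I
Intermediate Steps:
o = 16*I*√2 (o = 2*(4*√((0/(-4) + 4/(-1)) - 4)) = 2*(4*√((0*(-¼) + 4*(-1)) - 4)) = 2*(4*√((0 - 4) - 4)) = 2*(4*√(-4 - 4)) = 2*(4*√(-8)) = 2*(4*(2*I*√2)) = 2*(8*I*√2) = 16*I*√2 ≈ 22.627*I)
r(N, L) = L + N + 16*I*√2 (r(N, L) = (N + L) + 16*I*√2 = (L + N) + 16*I*√2 = L + N + 16*I*√2)
r(-14, 16)*(-244) = (16 - 14 + 16*I*√2)*(-244) = (2 + 16*I*√2)*(-244) = -488 - 3904*I*√2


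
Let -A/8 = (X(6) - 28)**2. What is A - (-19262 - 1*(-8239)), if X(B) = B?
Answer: 7151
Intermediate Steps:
A = -3872 (A = -8*(6 - 28)**2 = -8*(-22)**2 = -8*484 = -3872)
A - (-19262 - 1*(-8239)) = -3872 - (-19262 - 1*(-8239)) = -3872 - (-19262 + 8239) = -3872 - 1*(-11023) = -3872 + 11023 = 7151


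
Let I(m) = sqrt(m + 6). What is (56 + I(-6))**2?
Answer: 3136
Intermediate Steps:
I(m) = sqrt(6 + m)
(56 + I(-6))**2 = (56 + sqrt(6 - 6))**2 = (56 + sqrt(0))**2 = (56 + 0)**2 = 56**2 = 3136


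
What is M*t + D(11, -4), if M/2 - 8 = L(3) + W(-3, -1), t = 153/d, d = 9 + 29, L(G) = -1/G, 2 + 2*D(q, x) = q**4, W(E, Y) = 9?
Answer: 283241/38 ≈ 7453.7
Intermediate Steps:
D(q, x) = -1 + q**4/2
d = 38
t = 153/38 ≈ 4.0263
M = 100/3 (M = 16 + 2*(-1/3 + 9) = 16 + 2*(26/3) = 16 + 52/3 = 100/3 ≈ 33.333)
M*t + D(11, -4) = (100/3)*(153/38) + (-1 + (1/2)*11**4) = 2550/19 + (-1 + (1/2)*14641) = 2550/19 + (-1 + 14641/2) = 2550/19 + 14639/2 = 283241/38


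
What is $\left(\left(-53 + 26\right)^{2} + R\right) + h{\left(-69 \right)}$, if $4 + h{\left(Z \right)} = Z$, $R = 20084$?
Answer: $20740$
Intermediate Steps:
$h{\left(Z \right)} = -4 + Z$
$\left(\left(-53 + 26\right)^{2} + R\right) + h{\left(-69 \right)} = \left(\left(-53 + 26\right)^{2} + 20084\right) - 73 = \left(\left(-27\right)^{2} + 20084\right) - 73 = \left(729 + 20084\right) - 73 = 20813 - 73 = 20740$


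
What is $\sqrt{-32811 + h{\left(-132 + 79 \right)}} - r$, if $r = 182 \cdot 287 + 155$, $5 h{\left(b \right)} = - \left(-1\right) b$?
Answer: $-52389 + \frac{2 i \sqrt{205135}}{5} \approx -52389.0 + 181.17 i$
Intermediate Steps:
$h{\left(b \right)} = \frac{b}{5}$ ($h{\left(b \right)} = \frac{\left(-1\right) \left(- b\right)}{5} = \frac{b}{5}$)
$r = 52389$ ($r = 52234 + 155 = 52389$)
$\sqrt{-32811 + h{\left(-132 + 79 \right)}} - r = \sqrt{-32811 + \frac{-132 + 79}{5}} - 52389 = \sqrt{-32811 + \frac{1}{5} \left(-53\right)} - 52389 = \sqrt{-32811 - \frac{53}{5}} - 52389 = \sqrt{- \frac{164108}{5}} - 52389 = \frac{2 i \sqrt{205135}}{5} - 52389 = -52389 + \frac{2 i \sqrt{205135}}{5}$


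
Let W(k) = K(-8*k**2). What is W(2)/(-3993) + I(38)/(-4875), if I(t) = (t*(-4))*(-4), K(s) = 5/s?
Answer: -25887811/207636000 ≈ -0.12468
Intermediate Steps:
I(t) = 16*t (I(t) = -4*t*(-4) = 16*t)
W(k) = -5/(8*k**2) (W(k) = 5/((-8*k**2)) = 5*(-1/(8*k**2)) = -5/(8*k**2))
W(2)/(-3993) + I(38)/(-4875) = -5/8/2**2/(-3993) + (16*38)/(-4875) = -5/8*1/4*(-1/3993) + 608*(-1/4875) = -5/32*(-1/3993) - 608/4875 = 5/127776 - 608/4875 = -25887811/207636000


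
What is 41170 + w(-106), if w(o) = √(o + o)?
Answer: 41170 + 2*I*√53 ≈ 41170.0 + 14.56*I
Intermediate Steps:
w(o) = √2*√o (w(o) = √(2*o) = √2*√o)
41170 + w(-106) = 41170 + √2*√(-106) = 41170 + √2*(I*√106) = 41170 + 2*I*√53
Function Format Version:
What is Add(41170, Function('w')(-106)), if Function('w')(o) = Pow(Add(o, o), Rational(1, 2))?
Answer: Add(41170, Mul(2, I, Pow(53, Rational(1, 2)))) ≈ Add(41170., Mul(14.560, I))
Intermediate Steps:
Function('w')(o) = Mul(Pow(2, Rational(1, 2)), Pow(o, Rational(1, 2))) (Function('w')(o) = Pow(Mul(2, o), Rational(1, 2)) = Mul(Pow(2, Rational(1, 2)), Pow(o, Rational(1, 2))))
Add(41170, Function('w')(-106)) = Add(41170, Mul(Pow(2, Rational(1, 2)), Pow(-106, Rational(1, 2)))) = Add(41170, Mul(Pow(2, Rational(1, 2)), Mul(I, Pow(106, Rational(1, 2))))) = Add(41170, Mul(2, I, Pow(53, Rational(1, 2))))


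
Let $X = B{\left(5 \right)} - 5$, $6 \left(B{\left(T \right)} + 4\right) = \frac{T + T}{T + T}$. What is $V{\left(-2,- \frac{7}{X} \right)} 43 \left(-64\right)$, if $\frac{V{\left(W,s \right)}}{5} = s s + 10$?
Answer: $- \frac{410791040}{2809} \approx -1.4624 \cdot 10^{5}$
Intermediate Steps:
$B{\left(T \right)} = - \frac{23}{6}$ ($B{\left(T \right)} = -4 + \frac{\left(T + T\right) \frac{1}{T + T}}{6} = -4 + \frac{2 T \frac{1}{2 T}}{6} = -4 + \frac{1}{6} \cdot 1 = -4 + \frac{1}{6} = - \frac{23}{6}$)
$X = - \frac{53}{6}$ ($X = - \frac{23}{6} - 5 = - \frac{53}{6} \approx -8.8333$)
$V{\left(W,s \right)} = 50 + 5 s^{2}$ ($V{\left(W,s \right)} = 5 \left(s s + 10\right) = 5 \left(s^{2} + 10\right) = 5 \left(10 + s^{2}\right) = 50 + 5 s^{2}$)
$V{\left(-2,- \frac{7}{X} \right)} 43 \left(-64\right) = \left(50 + 5 \left(- \frac{7}{- \frac{53}{6}}\right)^{2}\right) 43 \left(-64\right) = \left(50 + 5 \left(\left(-7\right) \left(- \frac{6}{53}\right)\right)^{2}\right) 43 \left(-64\right) = \left(50 + 5 \left(\frac{42}{53}\right)^{2}\right) 43 \left(-64\right) = \left(50 + 5 \cdot \frac{1764}{2809}\right) 43 \left(-64\right) = \left(50 + \frac{8820}{2809}\right) 43 \left(-64\right) = \frac{149270}{2809} \cdot 43 \left(-64\right) = \frac{6418610}{2809} \left(-64\right) = - \frac{410791040}{2809}$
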